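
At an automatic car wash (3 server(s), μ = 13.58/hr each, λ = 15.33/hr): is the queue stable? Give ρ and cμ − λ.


Total capacity cμ = 3·13.58 = 40.74/hr
ρ = λ/(cμ) = 15.33/40.74 = 0.3763
Stable ⇔ ρ < 1: YES
Spare capacity = cμ − λ = 40.74 − 15.33 = 25.41/hr

Final: ρ = 0.3763; stable; margin = 25.41/hr


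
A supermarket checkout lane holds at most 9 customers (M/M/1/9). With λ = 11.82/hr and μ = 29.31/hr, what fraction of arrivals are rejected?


ρ = λ/μ = 11.82/29.31 = 0.4033
P_K = (1−ρ)ρ^K/(1−ρ^(K+1)) = (0.5967·0.0002821)/(1 − 0.0001138)
= 0.0001683/0.999886 = 0.0001684

Final: 0.0001684


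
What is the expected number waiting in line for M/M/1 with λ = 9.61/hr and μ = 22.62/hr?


ρ = 9.61/22.62 = 0.4248
Lq = ρ²/(1−ρ) = 0.1805/0.5752 = 0.3138

Final: 0.3138


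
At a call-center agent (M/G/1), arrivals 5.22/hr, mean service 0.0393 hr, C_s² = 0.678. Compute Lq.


ρ = λ·E[S] = 5.22·0.0393 = 0.2051
Lq = ρ²(1+C_s²)/(2(1−ρ)) = 0.04208·(1+0.678)/(2·0.7949)
= 0.04208·1.6780/1.5897 = 0.04442

Final: 0.04442


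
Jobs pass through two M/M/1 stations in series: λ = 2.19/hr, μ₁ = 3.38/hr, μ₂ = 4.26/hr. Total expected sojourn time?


Each node sees arrival rate λ = 2.19/hr (tandem ⇒ throughput preserved).
W₁ = 1/(μ₁−λ) = 1/(3.38−2.19) = 0.84034 hr
W₂ = 1/(μ₂−λ) = 1/(4.26−2.19) = 0.48309 hr
W_total = W₁ + W₂ = 0.84034 + 0.48309 = 1.32343 hr

Final: 1.32343 hr


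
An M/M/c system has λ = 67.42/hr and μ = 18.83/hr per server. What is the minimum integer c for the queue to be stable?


Stability requires cμ > λ ⇔ c > λ/μ.
λ/μ = 67.42/18.83 = 3.5805
Minimum integer c = ⌊3.5805⌋ + 1 = 4
Check: 4·18.83 = 75.32 > 67.42, while 3·18.83 = 56.49 ≤ 67.42

Final: 4 servers


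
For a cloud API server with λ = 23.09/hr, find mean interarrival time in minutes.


Mean interarrival time = 1/λ = 1/23.09 hour = 0.04331 hour
In minutes: 0.04331 × 60 = 2.5985 min

Final: 2.5985 min


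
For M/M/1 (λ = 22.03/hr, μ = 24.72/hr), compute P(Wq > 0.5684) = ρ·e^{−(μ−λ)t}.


ρ = 22.03/24.72 = 0.8912
P(Wq > t) = ρ·e^{−(μ−λ)t} = 0.8912·e^{−1.5290}
= 0.8912·0.216753 = 0.193166

Final: 0.193166


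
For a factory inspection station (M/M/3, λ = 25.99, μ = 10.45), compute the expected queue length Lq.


a = λ/μ = 2.4871; ρ = a/3 = 0.8290
P₀ = 0.046347
Lq = P₀·a^c·ρ / (c!·(1−ρ)²) = 0.046347·15.38402·0.8290/(6·0.02923)
= 3.37018

Final: 3.37018


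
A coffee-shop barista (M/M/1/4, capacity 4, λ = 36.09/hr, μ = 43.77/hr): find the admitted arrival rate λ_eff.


ρ = 0.8245; P_K = (1−ρ)ρ^4/(1−ρ^5) = 0.131043
λ_eff = λ(1 − P_K) = 36.09·(1 − 0.131043) = 36.09·0.868957 = 31.3607 /hr

Final: 31.3607 /hr


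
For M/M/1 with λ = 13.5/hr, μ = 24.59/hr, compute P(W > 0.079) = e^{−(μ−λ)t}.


W ~ Exponential(μ−λ) for M/M/1.
μ − λ = 24.59 − 13.5 = 11.0900
P(W > t) = e^{−(μ−λ)t} = e^{−0.8761} = 0.416400

Final: 0.416400


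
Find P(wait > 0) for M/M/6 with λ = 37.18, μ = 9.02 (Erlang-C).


a = λ/μ = 4.1220; ρ = a/6 = 0.6870
P₀ = 0.014493 (from M/M/c formula)
C(c,a) = [a^c/(c!(1−ρ))]·P₀ = [4904.75239/(720·0.3130)]·0.014493
= 21.76351·0.014493 = 0.315426

Final: 0.315426


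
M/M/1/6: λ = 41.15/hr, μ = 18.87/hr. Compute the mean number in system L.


ρ = 41.15/18.87 = 2.1807
L = ρ[1 − (K+1)ρ^K + Kρ^(K+1)] / [(1−ρ)(1−ρ^(K+1))]
Numerator: 2.1807·(1 − 7·107.544359 + 6·234.523073) = 1429.080232
Denominator: (-1.1807)·(-233.523073) = 275.723056
L = 1429.080232/275.723056 = 5.1830

Final: 5.1830


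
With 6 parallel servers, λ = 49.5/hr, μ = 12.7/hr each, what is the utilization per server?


ρ = λ/(cμ) = 49.5/(6·12.7) = 49.5/76.20 = 0.6496

Final: 0.6496


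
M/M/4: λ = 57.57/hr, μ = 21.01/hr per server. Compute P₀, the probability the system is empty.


a = λ/μ = 57.57/21.01 = 2.7401; ρ = a/c = 0.6850
Σ_{k=0}^{3} a^k/k! (terms k=0..3) = 1.00000 + 2.74012 + 3.75414 + 3.42894 = 10.92320
Tail: a^4/(4!(1−ρ)) = 56.37424/(24·0.3150) = 7.45764
P₀ = 1/(10.92320 + 7.45764) = 1/18.38084 = 0.054404

Final: 0.054404


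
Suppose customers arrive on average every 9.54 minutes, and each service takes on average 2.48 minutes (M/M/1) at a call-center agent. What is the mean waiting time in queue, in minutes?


λ = 60/9.54 = 6.2893 /hr
μ = 60/2.48 = 24.1935 /hr
ρ = λ/μ = 6.2893/24.1935 = 0.2600
Wq = ρ/(μ−λ) = 0.2600/(24.1935−6.2893) = 0.01452 hr
In minutes: 0.01452·60 = 0.8712 min

Final: 0.8712 min


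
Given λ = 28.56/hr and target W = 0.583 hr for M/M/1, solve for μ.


W = 1/(μ−λ) ⇒ μ − λ = 1/W = 1/0.583 = 1.7153
μ = λ + 1/W = 28.56 + 1.7153 = 30.2753 per hr

Final: 30.2753 /hr


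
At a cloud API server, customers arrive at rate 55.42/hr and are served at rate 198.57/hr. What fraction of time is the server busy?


ρ = λ/μ = 55.42/198.57 = 0.2791

Final: 0.2791


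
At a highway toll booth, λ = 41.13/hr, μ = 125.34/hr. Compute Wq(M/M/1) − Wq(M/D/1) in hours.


ρ = 41.13/125.34 = 0.3281
Wq(M/M/1) = ρ/(μ−λ) = 0.3281/84.21 = 0.003897 hr
Wq(M/D/1) = ρ/(2(μ−λ)) = 0.001948 hr
Savings = 0.003897 − 0.001948 = 0.001948 hr

Final: 0.001948 hr


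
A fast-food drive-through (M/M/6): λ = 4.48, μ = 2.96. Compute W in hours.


a = 1.5135; ρ = 0.2523; P₀ = 0.220077
Lq = P₀·a^c·ρ/(c!(1−ρ)²) = 0.001658
Wq = Lq/λ = 0.001658/4.48 = 0.0003700 hr
W = Wq + 1/μ = 0.0003700 + 0.33784 = 0.33821 hr

Final: 0.33821 hr


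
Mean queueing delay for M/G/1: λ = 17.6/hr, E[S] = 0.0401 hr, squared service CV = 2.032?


ρ = λ·E[S] = 17.6·0.0401 = 0.7058
E[S²] = E[S]²(1+C_s²) = 0.0401²·(1+2.032) = 0.004875
Wq = λ·E[S²]/(2(1−ρ)) = 17.6·0.004875/(2·0.2942) = 0.14581 hr

Final: 0.14581 hr


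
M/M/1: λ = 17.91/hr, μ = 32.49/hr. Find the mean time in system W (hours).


W = 1/(μ−λ) = 1/(32.49 − 17.91) = 1/14.58 = 0.06859 hr

Final: 0.06859 hr


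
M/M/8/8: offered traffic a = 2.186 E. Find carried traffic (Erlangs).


B(8,2.186) = 0.001454 (Erlang-B)
Carried load = a(1 − B) = 2.186·(1 − 0.001454) = 2.186·0.998546 = 2.1828 E

Final: 2.1828 Erlangs


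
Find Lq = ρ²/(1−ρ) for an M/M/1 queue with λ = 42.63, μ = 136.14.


ρ = 42.63/136.14 = 0.3131
Lq = ρ²/(1−ρ) = 0.09805/0.6869 = 0.1428

Final: 0.1428


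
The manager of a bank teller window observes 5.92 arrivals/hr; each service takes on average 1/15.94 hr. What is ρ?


ρ = λ/μ = 5.92/15.94 = 0.3714

Final: 0.3714


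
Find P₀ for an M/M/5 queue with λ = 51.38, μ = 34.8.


a = λ/μ = 51.38/34.8 = 1.4764; ρ = a/c = 0.2953
Σ_{k=0}^{4} a^k/k! (terms k=0..4) = 1.00000 + 1.47644 + 1.08993 + 0.53641 + 0.19799 = 4.30077
Tail: a^5/(5!(1−ρ)) = 7.01575/(120·0.7047) = 0.08296
P₀ = 1/(4.30077 + 0.08296) = 1/4.38373 = 0.228116

Final: 0.228116


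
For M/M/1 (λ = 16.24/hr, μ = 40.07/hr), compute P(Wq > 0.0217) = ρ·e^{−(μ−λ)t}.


ρ = 16.24/40.07 = 0.4053
P(Wq > t) = ρ·e^{−(μ−λ)t} = 0.4053·e^{−0.5171}
= 0.4053·0.596241 = 0.241651

Final: 0.241651


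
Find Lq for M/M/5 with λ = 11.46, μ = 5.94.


a = λ/μ = 1.9293; ρ = a/5 = 0.3859
P₀ = 0.144358
Lq = P₀·a^c·ρ / (c!·(1−ρ)²) = 0.144358·26.72950·0.3859/(120·0.37717)
= 0.03290

Final: 0.03290


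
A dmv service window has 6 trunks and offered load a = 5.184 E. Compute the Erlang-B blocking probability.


B(c,a) = (a^c/c!) / Σ_{k=0}^{c} a^k/k!
a^6/6! = 26.956125
Σ terms (k=0..6): 1.00000 + 5.18400 + 13.43693 + 23.21901 + 30.09184 + 31.19922 + 26.95612 = 131.087122
B = 26.956125/131.087122 = 0.205635

Final: 0.205635


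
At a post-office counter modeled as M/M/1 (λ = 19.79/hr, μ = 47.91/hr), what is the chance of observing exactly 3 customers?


ρ = 19.79/47.91 = 0.4131
P_n = (1−ρ)·ρ^n = (1 − 0.4131)·0.4131^3 = 0.5869·0.070479 = 0.041366

Final: 0.041366


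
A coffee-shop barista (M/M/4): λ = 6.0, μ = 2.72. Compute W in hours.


a = 2.2059; ρ = 0.5515; P₀ = 0.103871
Lq = P₀·a^c·ρ/(c!(1−ρ)²) = 0.28090
Wq = Lq/λ = 0.28090/6.0 = 0.04682 hr
W = Wq + 1/μ = 0.04682 + 0.36765 = 0.41446 hr

Final: 0.41446 hr


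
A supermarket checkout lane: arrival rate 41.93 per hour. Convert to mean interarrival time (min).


Mean interarrival time = 1/λ = 1/41.93 hour = 0.02385 hour
In minutes: 0.02385 × 60 = 1.4310 min

Final: 1.4310 min


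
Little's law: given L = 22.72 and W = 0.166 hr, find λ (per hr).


λ = L/W = 22.72/0.166 = 136.8675 /hr

Final: 136.8675 /hr


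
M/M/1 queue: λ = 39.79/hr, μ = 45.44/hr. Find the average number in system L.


ρ = λ/μ = 39.79/45.44 = 0.8757
L = ρ/(1−ρ) = 0.8757/(1 − 0.8757) = 0.8757/0.1243 = 7.0425

Final: 7.0425


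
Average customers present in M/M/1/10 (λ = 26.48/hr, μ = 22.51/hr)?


ρ = 26.48/22.51 = 1.1764
L = ρ[1 − (K+1)ρ^K + Kρ^(K+1)] / [(1−ρ)(1−ρ^(K+1))]
Numerator: 1.1764·(1 − 11·5.074869 + 10·5.969904) = 5.735346
Denominator: (-0.1764)·(-4.969904) = 0.876522
L = 5.735346/0.876522 = 6.5433

Final: 6.5433


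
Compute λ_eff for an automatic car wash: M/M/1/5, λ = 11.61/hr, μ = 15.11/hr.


ρ = 0.7684; P_K = (1−ρ)ρ^5/(1−ρ^6) = 0.078109
λ_eff = λ(1 − P_K) = 11.61·(1 − 0.078109) = 11.61·0.921891 = 10.7032 /hr

Final: 10.7032 /hr


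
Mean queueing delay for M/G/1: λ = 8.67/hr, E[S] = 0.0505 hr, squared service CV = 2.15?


ρ = λ·E[S] = 8.67·0.0505 = 0.4378
E[S²] = E[S]²(1+C_s²) = 0.0505²·(1+2.15) = 0.008033
Wq = λ·E[S²]/(2(1−ρ)) = 8.67·0.008033/(2·0.5622) = 0.06195 hr

Final: 0.06195 hr


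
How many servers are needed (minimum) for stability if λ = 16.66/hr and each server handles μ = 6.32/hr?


Stability requires cμ > λ ⇔ c > λ/μ.
λ/μ = 16.66/6.32 = 2.6361
Minimum integer c = ⌊2.6361⌋ + 1 = 3
Check: 3·6.32 = 18.96 > 16.66, while 2·6.32 = 12.64 ≤ 16.66

Final: 3 servers


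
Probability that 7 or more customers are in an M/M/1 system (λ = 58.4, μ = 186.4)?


ρ = 58.4/186.4 = 0.3133
P(N ≥ n) = ρ^n = 0.3133^7 = 0.0002963

Final: 0.0002963


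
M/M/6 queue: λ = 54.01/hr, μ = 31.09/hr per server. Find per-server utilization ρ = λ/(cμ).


ρ = λ/(cμ) = 54.01/(6·31.09) = 54.01/186.54 = 0.2895

Final: 0.2895


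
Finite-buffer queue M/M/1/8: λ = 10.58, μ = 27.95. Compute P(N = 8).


ρ = λ/μ = 10.58/27.95 = 0.3785
P_K = (1−ρ)ρ^K/(1−ρ^(K+1)) = (0.6215·0.0004215)/(1 − 0.0001596)
= 0.0002620/0.999840 = 0.0002620

Final: 0.0002620


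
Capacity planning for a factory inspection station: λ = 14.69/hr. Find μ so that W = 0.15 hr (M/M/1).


W = 1/(μ−λ) ⇒ μ − λ = 1/W = 1/0.15 = 6.6667
μ = λ + 1/W = 14.69 + 6.6667 = 21.3567 per hr

Final: 21.3567 /hr


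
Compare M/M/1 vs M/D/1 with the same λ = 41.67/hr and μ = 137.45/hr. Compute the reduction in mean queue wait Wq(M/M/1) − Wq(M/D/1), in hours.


ρ = 41.67/137.45 = 0.3032
Wq(M/M/1) = ρ/(μ−λ) = 0.3032/95.78 = 0.003165 hr
Wq(M/D/1) = ρ/(2(μ−λ)) = 0.001583 hr
Savings = 0.003165 − 0.001583 = 0.001583 hr

Final: 0.001583 hr


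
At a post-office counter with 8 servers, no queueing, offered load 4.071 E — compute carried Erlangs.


B(8,4.071) = 0.032691 (Erlang-B)
Carried load = a(1 − B) = 4.071·(1 − 0.032691) = 4.071·0.967309 = 3.9379 E

Final: 3.9379 Erlangs


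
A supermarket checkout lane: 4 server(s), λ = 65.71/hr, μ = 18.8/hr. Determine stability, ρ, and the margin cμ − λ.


Total capacity cμ = 4·18.8 = 75.20/hr
ρ = λ/(cμ) = 65.71/75.20 = 0.8738
Stable ⇔ ρ < 1: YES
Spare capacity = cμ − λ = 75.20 − 65.71 = 9.49/hr

Final: ρ = 0.8738; stable; margin = 9.49/hr


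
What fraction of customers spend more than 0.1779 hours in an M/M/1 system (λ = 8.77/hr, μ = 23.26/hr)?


W ~ Exponential(μ−λ) for M/M/1.
μ − λ = 23.26 − 8.77 = 14.4900
P(W > t) = e^{−(μ−λ)t} = e^{−2.5778} = 0.075943

Final: 0.075943


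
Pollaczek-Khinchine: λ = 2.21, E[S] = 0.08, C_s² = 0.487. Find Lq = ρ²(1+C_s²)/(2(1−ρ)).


ρ = λ·E[S] = 2.21·0.08 = 0.1768
Lq = ρ²(1+C_s²)/(2(1−ρ)) = 0.03126·(1+0.487)/(2·0.8232)
= 0.03126·1.4870/1.6464 = 0.02823

Final: 0.02823


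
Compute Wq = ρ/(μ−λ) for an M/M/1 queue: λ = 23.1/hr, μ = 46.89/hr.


ρ = 23.1/46.89 = 0.4926
Wq = ρ/(μ−λ) = 0.4926/(46.89 − 23.1) = 0.4926/23.79 = 0.02071 hr

Final: 0.02071 hr


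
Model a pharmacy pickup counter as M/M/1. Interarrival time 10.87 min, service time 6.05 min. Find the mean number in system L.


λ = 60/10.87 = 5.5198 /hr
μ = 60/6.05 = 9.9174 /hr
ρ = λ/μ = 5.5198/9.9174 = 0.5566
L = ρ/(1−ρ) = 0.5566/0.4434 = 1.2552

Final: 1.2552


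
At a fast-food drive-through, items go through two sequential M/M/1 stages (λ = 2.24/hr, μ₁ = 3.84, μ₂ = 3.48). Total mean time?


Each node sees arrival rate λ = 2.24/hr (tandem ⇒ throughput preserved).
W₁ = 1/(μ₁−λ) = 1/(3.84−2.24) = 0.62500 hr
W₂ = 1/(μ₂−λ) = 1/(3.48−2.24) = 0.80645 hr
W_total = W₁ + W₂ = 0.62500 + 0.80645 = 1.43145 hr

Final: 1.43145 hr


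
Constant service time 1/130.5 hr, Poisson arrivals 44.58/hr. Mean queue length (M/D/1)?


ρ = 44.58/130.5 = 0.3416
M/D/1: Lq = ρ²/(2(1−ρ)) = 0.1167/(2·0.6584) = 0.08862

Final: 0.08862


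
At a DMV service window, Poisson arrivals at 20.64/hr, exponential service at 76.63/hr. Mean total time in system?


W = 1/(μ−λ) = 1/(76.63 − 20.64) = 1/55.99 = 0.01786 hr

Final: 0.01786 hr


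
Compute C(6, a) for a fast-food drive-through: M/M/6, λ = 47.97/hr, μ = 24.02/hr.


a = λ/μ = 1.9971; ρ = a/6 = 0.3328
P₀ = 0.135531 (from M/M/c formula)
C(c,a) = [a^c/(c!(1−ρ))]·P₀ = [63.44250/(720·0.6672)]·0.135531
= 0.13208·0.135531 = 0.017900

Final: 0.017900


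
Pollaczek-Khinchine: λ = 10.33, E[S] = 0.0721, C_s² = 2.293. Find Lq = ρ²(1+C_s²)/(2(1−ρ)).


ρ = λ·E[S] = 10.33·0.0721 = 0.7448
Lq = ρ²(1+C_s²)/(2(1−ρ)) = 0.5547·(1+2.293)/(2·0.2552)
= 0.5547·3.2930/0.5104 = 3.57882

Final: 3.57882


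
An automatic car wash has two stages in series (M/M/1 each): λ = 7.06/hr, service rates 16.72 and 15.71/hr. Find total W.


Each node sees arrival rate λ = 7.06/hr (tandem ⇒ throughput preserved).
W₁ = 1/(μ₁−λ) = 1/(16.72−7.06) = 0.10352 hr
W₂ = 1/(μ₂−λ) = 1/(15.71−7.06) = 0.11561 hr
W_total = W₁ + W₂ = 0.10352 + 0.11561 = 0.21913 hr

Final: 0.21913 hr


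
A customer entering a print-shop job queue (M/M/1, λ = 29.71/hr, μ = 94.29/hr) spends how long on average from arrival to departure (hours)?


W = 1/(μ−λ) = 1/(94.29 − 29.71) = 1/64.58 = 0.01548 hr

Final: 0.01548 hr


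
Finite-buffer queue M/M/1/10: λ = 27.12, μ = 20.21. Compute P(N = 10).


ρ = λ/μ = 27.12/20.21 = 1.3419
P_K = (1−ρ)ρ^K/(1−ρ^(K+1)) = (-0.3419·18.933623)/(1 − 25.407217)
= -6.473594/-24.407217 = 0.265233

Final: 0.265233


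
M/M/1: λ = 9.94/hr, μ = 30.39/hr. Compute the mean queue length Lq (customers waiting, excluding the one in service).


ρ = 9.94/30.39 = 0.3271
Lq = ρ²/(1−ρ) = 0.1070/0.6729 = 0.1590

Final: 0.1590


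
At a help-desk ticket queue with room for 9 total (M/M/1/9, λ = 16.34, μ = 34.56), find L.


ρ = 16.34/34.56 = 0.4728
L = ρ[1 − (K+1)ρ^K + Kρ^(K+1)] / [(1−ρ)(1−ρ^(K+1))]
Numerator: 0.4728·(1 − 10·0.001181 + 9·0.0005582) = 0.469594
Denominator: (0.5272)·(0.999442) = 0.526905
L = 0.469594/0.526905 = 0.8912

Final: 0.8912


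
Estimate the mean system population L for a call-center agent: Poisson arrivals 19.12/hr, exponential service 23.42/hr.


ρ = λ/μ = 19.12/23.42 = 0.8164
L = ρ/(1−ρ) = 0.8164/(1 − 0.8164) = 0.8164/0.1836 = 4.4465

Final: 4.4465


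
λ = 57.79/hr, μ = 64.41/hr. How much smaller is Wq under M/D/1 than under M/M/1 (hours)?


ρ = 57.79/64.41 = 0.8972
Wq(M/M/1) = ρ/(μ−λ) = 0.8972/6.62 = 0.13553 hr
Wq(M/D/1) = ρ/(2(μ−λ)) = 0.06777 hr
Savings = 0.13553 − 0.06777 = 0.06777 hr

Final: 0.06777 hr


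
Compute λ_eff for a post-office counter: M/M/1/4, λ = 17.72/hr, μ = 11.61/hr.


ρ = 1.5263; P_K = (1−ρ)ρ^4/(1−ρ^5) = 0.392156
λ_eff = λ(1 − P_K) = 17.72·(1 − 0.392156) = 17.72·0.607844 = 10.7710 /hr

Final: 10.7710 /hr


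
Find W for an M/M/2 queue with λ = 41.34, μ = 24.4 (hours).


a = 1.6943; ρ = 0.8471; P₀ = 0.082760
Lq = P₀·a^c·ρ/(c!(1−ρ)²) = 4.30591
Wq = Lq/λ = 4.30591/41.34 = 0.10416 hr
W = Wq + 1/μ = 0.10416 + 0.04098 = 0.14514 hr

Final: 0.14514 hr


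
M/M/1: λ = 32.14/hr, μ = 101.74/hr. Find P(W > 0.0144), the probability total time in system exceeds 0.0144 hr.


W ~ Exponential(μ−λ) for M/M/1.
μ − λ = 101.74 − 32.14 = 69.6000
P(W > t) = e^{−(μ−λ)t} = e^{−1.0022} = 0.367056

Final: 0.367056


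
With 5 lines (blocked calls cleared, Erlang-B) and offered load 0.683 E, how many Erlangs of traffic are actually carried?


B(5,0.683) = 0.0006257 (Erlang-B)
Carried load = a(1 − B) = 0.683·(1 − 0.0006257) = 0.683·0.999374 = 0.6826 E

Final: 0.6826 Erlangs


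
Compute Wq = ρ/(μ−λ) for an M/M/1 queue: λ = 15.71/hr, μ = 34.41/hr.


ρ = 15.71/34.41 = 0.4566
Wq = ρ/(μ−λ) = 0.4566/(34.41 − 15.71) = 0.4566/18.70 = 0.02441 hr

Final: 0.02441 hr


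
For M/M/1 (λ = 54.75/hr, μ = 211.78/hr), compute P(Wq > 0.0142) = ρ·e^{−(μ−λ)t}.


ρ = 54.75/211.78 = 0.2585
P(Wq > t) = ρ·e^{−(μ−λ)t} = 0.2585·e^{−2.2298}
= 0.2585·0.107547 = 0.027803

Final: 0.027803


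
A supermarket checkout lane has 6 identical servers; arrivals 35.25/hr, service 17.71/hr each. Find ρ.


ρ = λ/(cμ) = 35.25/(6·17.71) = 35.25/106.26 = 0.3317

Final: 0.3317


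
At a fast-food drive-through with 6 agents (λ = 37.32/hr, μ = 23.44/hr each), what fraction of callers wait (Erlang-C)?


a = λ/μ = 1.5922; ρ = a/6 = 0.2654
P₀ = 0.203414 (from M/M/c formula)
C(c,a) = [a^c/(c!(1−ρ))]·P₀ = [16.28937/(720·0.7346)]·0.203414
= 0.03080·0.203414 = 0.006264

Final: 0.006264


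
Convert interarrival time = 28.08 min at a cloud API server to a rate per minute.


λ = 1/(interarrival time) in consistent units.
1 minute = 1 min, so λ = 1/28.08 = 0.03561 per minute

Final: 0.03561 /min


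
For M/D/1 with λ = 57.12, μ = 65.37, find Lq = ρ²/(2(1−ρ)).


ρ = 57.12/65.37 = 0.8738
M/D/1: Lq = ρ²/(2(1−ρ)) = 0.7635/(2·0.1262) = 3.02492

Final: 3.02492


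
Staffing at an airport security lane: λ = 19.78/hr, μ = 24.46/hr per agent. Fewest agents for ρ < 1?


Stability requires cμ > λ ⇔ c > λ/μ.
λ/μ = 19.78/24.46 = 0.8087
Minimum integer c = ⌊0.8087⌋ + 1 = 1
Check: 1·24.46 = 24.46 > 19.78, while 0·24.46 = 0.00 ≤ 19.78

Final: 1 servers


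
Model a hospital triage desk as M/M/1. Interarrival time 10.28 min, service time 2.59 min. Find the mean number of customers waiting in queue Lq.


λ = 60/10.28 = 5.8366 /hr
μ = 60/2.59 = 23.1660 /hr
ρ = λ/μ = 5.8366/23.1660 = 0.2519
Lq = ρ²/(1−ρ) = 0.06348/0.7481 = 0.08486

Final: 0.08486


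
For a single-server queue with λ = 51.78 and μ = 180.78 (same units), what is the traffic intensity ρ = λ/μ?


ρ = λ/μ = 51.78/180.78 = 0.2864

Final: 0.2864


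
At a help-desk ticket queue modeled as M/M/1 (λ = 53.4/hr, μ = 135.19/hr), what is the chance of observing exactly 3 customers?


ρ = 53.4/135.19 = 0.3950
P_n = (1−ρ)·ρ^n = (1 − 0.3950)·0.3950^3 = 0.6050·0.061630 = 0.037286

Final: 0.037286


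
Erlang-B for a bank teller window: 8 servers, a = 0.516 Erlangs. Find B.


B(c,a) = (a^c/c!) / Σ_{k=0}^{c} a^k/k!
a^8/8! = 0.0000001246
Σ terms (k=0..8): 1.00000 + 0.51600 + 0.13313 + 0.02290 + 0.002954 + 0.0003048 + 0.00002622 + 0.000001932 + 0.0000001246 = 1.675313
B = 0.0000001246/1.675313 = 0.00000007440

Final: 0.00000007440


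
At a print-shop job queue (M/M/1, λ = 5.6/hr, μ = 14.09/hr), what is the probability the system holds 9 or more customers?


ρ = 5.6/14.09 = 0.3974
P(N ≥ n) = ρ^n = 0.3974^9 = 0.0002475

Final: 0.0002475


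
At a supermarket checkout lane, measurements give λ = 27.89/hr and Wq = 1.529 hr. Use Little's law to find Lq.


Lq = λWq = 27.89·1.529 = 42.6438

Final: 42.6438


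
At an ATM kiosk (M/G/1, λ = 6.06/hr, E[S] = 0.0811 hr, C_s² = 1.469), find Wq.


ρ = λ·E[S] = 6.06·0.0811 = 0.4915
E[S²] = E[S]²(1+C_s²) = 0.0811²·(1+1.469) = 0.016239
Wq = λ·E[S²]/(2(1−ρ)) = 6.06·0.016239/(2·0.5085) = 0.09676 hr

Final: 0.09676 hr


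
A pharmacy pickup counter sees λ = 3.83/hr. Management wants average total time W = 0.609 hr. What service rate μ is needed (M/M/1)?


W = 1/(μ−λ) ⇒ μ − λ = 1/W = 1/0.609 = 1.6420
μ = λ + 1/W = 3.83 + 1.6420 = 5.4720 per hr

Final: 5.4720 /hr


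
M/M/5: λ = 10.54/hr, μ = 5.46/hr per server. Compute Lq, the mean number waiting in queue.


a = λ/μ = 1.9304; ρ = a/5 = 0.3861
P₀ = 0.144195
Lq = P₀·a^c·ρ / (c!·(1−ρ)²) = 0.144195·26.80648·0.3861/(120·0.37690)
= 0.03300

Final: 0.03300


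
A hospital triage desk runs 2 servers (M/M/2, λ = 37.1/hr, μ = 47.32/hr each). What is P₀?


a = λ/μ = 37.1/47.32 = 0.7840; ρ = a/c = 0.3920
Σ_{k=0}^{1} a^k/k! (terms k=0..1) = 1.00000 + 0.78402 = 1.78402
Tail: a^2/(2!(1−ρ)) = 0.61469/(2·0.6080) = 0.50551
P₀ = 1/(1.78402 + 0.50551) = 1/2.28954 = 0.436769

Final: 0.436769


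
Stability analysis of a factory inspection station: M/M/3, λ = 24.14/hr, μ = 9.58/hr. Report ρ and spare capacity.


Total capacity cμ = 3·9.58 = 28.74/hr
ρ = λ/(cμ) = 24.14/28.74 = 0.8399
Stable ⇔ ρ < 1: YES
Spare capacity = cμ − λ = 28.74 − 24.14 = 4.60/hr

Final: ρ = 0.8399; stable; margin = 4.60/hr


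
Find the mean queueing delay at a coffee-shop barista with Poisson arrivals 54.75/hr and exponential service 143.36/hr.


ρ = 54.75/143.36 = 0.3819
Wq = ρ/(μ−λ) = 0.3819/(143.36 − 54.75) = 0.3819/88.61 = 0.004310 hr

Final: 0.004310 hr


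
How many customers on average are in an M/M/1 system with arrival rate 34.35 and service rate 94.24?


ρ = λ/μ = 34.35/94.24 = 0.3645
L = ρ/(1−ρ) = 0.3645/(1 − 0.3645) = 0.3645/0.6355 = 0.5736

Final: 0.5736


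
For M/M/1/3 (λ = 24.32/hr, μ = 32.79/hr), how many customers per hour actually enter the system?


ρ = 0.7417; P_K = (1−ρ)ρ^3/(1−ρ^4) = 0.151125
λ_eff = λ(1 − P_K) = 24.32·(1 − 0.151125) = 24.32·0.848875 = 20.6447 /hr

Final: 20.6447 /hr


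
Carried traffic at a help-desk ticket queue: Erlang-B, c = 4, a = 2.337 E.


B(4,2.337) = 0.131688 (Erlang-B)
Carried load = a(1 − B) = 2.337·(1 − 0.131688) = 2.337·0.868312 = 2.0292 E

Final: 2.0292 Erlangs


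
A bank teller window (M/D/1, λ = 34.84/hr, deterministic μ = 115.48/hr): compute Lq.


ρ = 34.84/115.48 = 0.3017
M/D/1: Lq = ρ²/(2(1−ρ)) = 0.09102/(2·0.6983) = 0.06517

Final: 0.06517


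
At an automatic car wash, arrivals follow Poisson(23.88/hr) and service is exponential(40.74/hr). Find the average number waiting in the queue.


ρ = 23.88/40.74 = 0.5862
Lq = ρ²/(1−ρ) = 0.3436/0.4138 = 0.8302

Final: 0.8302


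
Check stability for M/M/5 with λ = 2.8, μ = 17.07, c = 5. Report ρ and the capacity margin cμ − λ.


Total capacity cμ = 5·17.07 = 85.35/hr
ρ = λ/(cμ) = 2.8/85.35 = 0.03281
Stable ⇔ ρ < 1: YES
Spare capacity = cμ − λ = 85.35 − 2.8 = 82.55/hr

Final: ρ = 0.03281; stable; margin = 82.55/hr


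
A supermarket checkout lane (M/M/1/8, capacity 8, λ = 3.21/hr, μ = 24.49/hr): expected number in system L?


ρ = 3.21/24.49 = 0.1311
L = ρ[1 − (K+1)ρ^K + Kρ^(K+1)] / [(1−ρ)(1−ρ^(K+1))]
Numerator: 0.1311·(1 − 9·0.00000008712 + 8·0.00000001142) = 0.131074
Denominator: (0.8689)·(1.000000) = 0.868926
L = 0.131074/0.868926 = 0.1508

Final: 0.1508


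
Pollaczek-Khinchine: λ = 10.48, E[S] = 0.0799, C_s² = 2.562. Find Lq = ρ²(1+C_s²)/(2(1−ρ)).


ρ = λ·E[S] = 10.48·0.0799 = 0.8374
Lq = ρ²(1+C_s²)/(2(1−ρ)) = 0.7012·(1+2.562)/(2·0.1626)
= 0.7012·3.5620/0.3253 = 7.67770

Final: 7.67770


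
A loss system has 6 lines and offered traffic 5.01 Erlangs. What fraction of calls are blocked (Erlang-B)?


B(c,a) = (a^c/c!) / Σ_{k=0}^{c} a^k/k!
a^6/6! = 21.963111
Σ terms (k=0..6): 1.00000 + 5.01000 + 12.55005 + 20.95858 + 26.25063 + 26.30313 + 21.96311 = 114.035498
B = 21.963111/114.035498 = 0.192599

Final: 0.192599


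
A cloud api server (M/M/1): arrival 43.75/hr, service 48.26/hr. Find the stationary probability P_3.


ρ = 43.75/48.26 = 0.9065
P_n = (1−ρ)·ρ^n = (1 − 0.9065)·0.9065^3 = 0.09345·0.745027 = 0.069624

Final: 0.069624


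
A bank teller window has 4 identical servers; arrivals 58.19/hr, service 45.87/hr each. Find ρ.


ρ = λ/(cμ) = 58.19/(4·45.87) = 58.19/183.48 = 0.3171

Final: 0.3171


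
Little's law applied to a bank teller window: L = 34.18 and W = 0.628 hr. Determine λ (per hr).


λ = L/W = 34.18/0.628 = 54.4268 /hr

Final: 54.4268 /hr


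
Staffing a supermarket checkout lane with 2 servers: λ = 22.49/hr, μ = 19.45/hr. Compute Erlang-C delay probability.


a = λ/μ = 1.1563; ρ = a/2 = 0.5781
P₀ = 0.267307 (from M/M/c formula)
C(c,a) = [a^c/(c!(1−ρ))]·P₀ = [1.33703/(2·0.4219)]·0.267307
= 1.58471·0.267307 = 0.423606

Final: 0.423606


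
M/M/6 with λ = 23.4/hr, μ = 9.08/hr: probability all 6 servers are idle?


a = λ/μ = 23.4/9.08 = 2.5771; ρ = a/c = 0.4295
Σ_{k=0}^{5} a^k/k! (terms k=0..5) = 1.00000 + 2.57709 + 3.32070 + 2.85259 + 1.83784 + 0.94726 = 12.53549
Tail: a^6/(6!(1−ρ)) = 292.94093/(720·0.5705) = 0.71319
P₀ = 1/(12.53549 + 0.71319) = 1/13.24867 = 0.075479

Final: 0.075479


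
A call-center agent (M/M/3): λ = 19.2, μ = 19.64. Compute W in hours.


a = 0.9776; ρ = 0.3259; P₀ = 0.372241
Lq = P₀·a^c·ρ/(c!(1−ρ)²) = 0.04156
Wq = Lq/λ = 0.04156/19.2 = 0.002165 hr
W = Wq + 1/μ = 0.002165 + 0.05092 = 0.05308 hr

Final: 0.05308 hr


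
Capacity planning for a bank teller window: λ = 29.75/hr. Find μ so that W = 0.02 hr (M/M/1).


W = 1/(μ−λ) ⇒ μ − λ = 1/W = 1/0.02 = 50.0000
μ = λ + 1/W = 29.75 + 50.0000 = 79.7500 per hr

Final: 79.7500 /hr


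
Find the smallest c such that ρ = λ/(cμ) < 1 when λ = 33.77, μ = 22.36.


Stability requires cμ > λ ⇔ c > λ/μ.
λ/μ = 33.77/22.36 = 1.5103
Minimum integer c = ⌊1.5103⌋ + 1 = 2
Check: 2·22.36 = 44.72 > 33.77, while 1·22.36 = 22.36 ≤ 33.77

Final: 2 servers


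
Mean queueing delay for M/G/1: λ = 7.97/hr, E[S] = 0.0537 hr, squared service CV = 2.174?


ρ = λ·E[S] = 7.97·0.0537 = 0.4280
E[S²] = E[S]²(1+C_s²) = 0.0537²·(1+2.174) = 0.009153
Wq = λ·E[S²]/(2(1−ρ)) = 7.97·0.009153/(2·0.5720) = 0.06376 hr

Final: 0.06376 hr


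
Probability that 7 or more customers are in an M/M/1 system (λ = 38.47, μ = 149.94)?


ρ = 38.47/149.94 = 0.2566
P(N ≥ n) = ρ^n = 0.2566^7 = 0.00007319

Final: 0.00007319


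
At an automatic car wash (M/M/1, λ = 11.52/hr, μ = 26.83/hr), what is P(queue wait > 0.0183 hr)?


ρ = 11.52/26.83 = 0.4294
P(Wq > t) = ρ·e^{−(μ−λ)t} = 0.4294·e^{−0.2802}
= 0.4294·0.755653 = 0.324455

Final: 0.324455


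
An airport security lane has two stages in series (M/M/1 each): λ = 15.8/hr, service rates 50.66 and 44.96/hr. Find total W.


Each node sees arrival rate λ = 15.8/hr (tandem ⇒ throughput preserved).
W₁ = 1/(μ₁−λ) = 1/(50.66−15.8) = 0.02869 hr
W₂ = 1/(μ₂−λ) = 1/(44.96−15.8) = 0.03429 hr
W_total = W₁ + W₂ = 0.02869 + 0.03429 = 0.06298 hr

Final: 0.06298 hr


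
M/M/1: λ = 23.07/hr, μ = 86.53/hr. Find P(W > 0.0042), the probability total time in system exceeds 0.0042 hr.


W ~ Exponential(μ−λ) for M/M/1.
μ − λ = 86.53 − 23.07 = 63.4600
P(W > t) = e^{−(μ−λ)t} = e^{−0.2665} = 0.766031

Final: 0.766031


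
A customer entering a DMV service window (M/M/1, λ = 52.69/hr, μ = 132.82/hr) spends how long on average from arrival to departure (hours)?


W = 1/(μ−λ) = 1/(132.82 − 52.69) = 1/80.13 = 0.01248 hr

Final: 0.01248 hr


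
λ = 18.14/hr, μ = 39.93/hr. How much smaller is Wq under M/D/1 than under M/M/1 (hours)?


ρ = 18.14/39.93 = 0.4543
Wq(M/M/1) = ρ/(μ−λ) = 0.4543/21.79 = 0.02085 hr
Wq(M/D/1) = ρ/(2(μ−λ)) = 0.01042 hr
Savings = 0.02085 − 0.01042 = 0.01042 hr

Final: 0.01042 hr


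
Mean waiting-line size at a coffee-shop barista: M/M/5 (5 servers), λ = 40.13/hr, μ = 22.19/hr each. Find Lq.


a = λ/μ = 1.8085; ρ = a/5 = 0.3617
P₀ = 0.163191
Lq = P₀·a^c·ρ / (c!·(1−ρ)²) = 0.163191·19.34458·0.3617/(120·0.40743)
= 0.02335

Final: 0.02335


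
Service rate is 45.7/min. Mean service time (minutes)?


Mean service time = 1/μ = 1/45.7 minute = 0.02188 minute
In minutes: 0.02188 × 1 = 0.02188 min

Final: 0.02188 min


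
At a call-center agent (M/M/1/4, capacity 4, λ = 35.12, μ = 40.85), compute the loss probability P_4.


ρ = λ/μ = 35.12/40.85 = 0.8597
P_K = (1−ρ)ρ^K/(1−ρ^(K+1)) = (0.1403·0.546323)/(1 − 0.469691)
= 0.076632/0.530309 = 0.144505

Final: 0.144505


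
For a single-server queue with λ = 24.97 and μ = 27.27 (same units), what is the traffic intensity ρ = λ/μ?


ρ = λ/μ = 24.97/27.27 = 0.9157

Final: 0.9157


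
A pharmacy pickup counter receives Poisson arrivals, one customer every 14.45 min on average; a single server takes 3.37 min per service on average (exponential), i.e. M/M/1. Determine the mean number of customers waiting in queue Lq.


λ = 60/14.45 = 4.1522 /hr
μ = 60/3.37 = 17.8042 /hr
ρ = λ/μ = 4.1522/17.8042 = 0.2332
Lq = ρ²/(1−ρ) = 0.05439/0.7668 = 0.07093

Final: 0.07093


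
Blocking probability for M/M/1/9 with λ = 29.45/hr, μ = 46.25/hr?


ρ = λ/μ = 29.45/46.25 = 0.6368
P_K = (1−ρ)ρ^K/(1−ρ^(K+1)) = (0.3632·0.017209)/(1 − 0.010958)
= 0.006251/0.989042 = 0.006320

Final: 0.006320


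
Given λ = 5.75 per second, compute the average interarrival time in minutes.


Mean interarrival time = 1/λ = 1/5.75 second = 0.17391 second
In minutes: 0.17391 × 0.0166667 = 0.002899 min

Final: 0.002899 min


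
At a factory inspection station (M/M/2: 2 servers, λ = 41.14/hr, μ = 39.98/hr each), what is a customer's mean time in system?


a = 1.0290; ρ = 0.5145; P₀ = 0.320562
Lq = P₀·a^c·ρ/(c!(1−ρ)²) = 0.37047
Wq = Lq/λ = 0.37047/41.14 = 0.009005 hr
W = Wq + 1/μ = 0.009005 + 0.02501 = 0.03402 hr

Final: 0.03402 hr


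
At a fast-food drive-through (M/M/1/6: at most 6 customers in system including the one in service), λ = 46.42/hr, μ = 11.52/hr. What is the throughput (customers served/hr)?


ρ = 4.0295; P_K = (1−ρ)ρ^6/(1−ρ^7) = 0.751875
λ_eff = λ(1 − P_K) = 46.42·(1 − 0.751875) = 46.42·0.248125 = 11.5180 /hr

Final: 11.5180 /hr


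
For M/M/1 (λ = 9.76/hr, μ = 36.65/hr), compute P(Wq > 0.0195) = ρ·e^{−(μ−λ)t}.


ρ = 9.76/36.65 = 0.2663
P(Wq > t) = ρ·e^{−(μ−λ)t} = 0.2663·e^{−0.5244}
= 0.2663·0.591937 = 0.157635

Final: 0.157635


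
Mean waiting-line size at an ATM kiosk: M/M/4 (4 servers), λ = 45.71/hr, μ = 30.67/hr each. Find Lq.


a = λ/μ = 1.4904; ρ = a/4 = 0.3726
P₀ = 0.223194
Lq = P₀·a^c·ρ / (c!·(1−ρ)²) = 0.223194·4.93389·0.3726/(24·0.39364)
= 0.04343

Final: 0.04343


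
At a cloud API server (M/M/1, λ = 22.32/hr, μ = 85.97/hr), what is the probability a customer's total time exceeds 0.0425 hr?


W ~ Exponential(μ−λ) for M/M/1.
μ − λ = 85.97 − 22.32 = 63.6500
P(W > t) = e^{−(μ−λ)t} = e^{−2.7051} = 0.066862

Final: 0.066862


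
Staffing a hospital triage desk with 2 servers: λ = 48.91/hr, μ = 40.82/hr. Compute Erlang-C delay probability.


a = λ/μ = 1.1982; ρ = a/2 = 0.5991
P₀ = 0.250709 (from M/M/c formula)
C(c,a) = [a^c/(c!(1−ρ))]·P₀ = [1.43565/(2·0.4009)]·0.250709
= 1.79051·0.250709 = 0.448896

Final: 0.448896


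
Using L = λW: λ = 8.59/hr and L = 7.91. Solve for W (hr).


W = L/λ = 7.91/8.59 = 0.9208 hr

Final: 0.9208 hr


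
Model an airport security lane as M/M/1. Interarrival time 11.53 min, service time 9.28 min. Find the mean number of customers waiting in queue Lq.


λ = 60/11.53 = 5.2038 /hr
μ = 60/9.28 = 6.4655 /hr
ρ = λ/μ = 5.2038/6.4655 = 0.8049
Lq = ρ²/(1−ρ) = 0.6478/0.1951 = 3.3196

Final: 3.3196


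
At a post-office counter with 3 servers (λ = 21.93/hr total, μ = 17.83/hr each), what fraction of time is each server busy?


ρ = λ/(cμ) = 21.93/(3·17.83) = 21.93/53.49 = 0.4100

Final: 0.4100


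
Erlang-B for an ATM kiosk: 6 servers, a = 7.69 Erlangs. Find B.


B(c,a) = (a^c/c!) / Σ_{k=0}^{c} a^k/k!
a^6/6! = 287.227185
Σ terms (k=0..6): 1.00000 + 7.69000 + 29.56805 + 75.79277 + 145.71160 + 224.10444 + 287.22719 = 771.094036
B = 287.227185/771.094036 = 0.372493

Final: 0.372493


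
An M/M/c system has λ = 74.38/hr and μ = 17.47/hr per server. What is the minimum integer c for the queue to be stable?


Stability requires cμ > λ ⇔ c > λ/μ.
λ/μ = 74.38/17.47 = 4.2576
Minimum integer c = ⌊4.2576⌋ + 1 = 5
Check: 5·17.47 = 87.35 > 74.38, while 4·17.47 = 69.88 ≤ 74.38

Final: 5 servers


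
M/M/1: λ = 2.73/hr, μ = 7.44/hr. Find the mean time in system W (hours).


W = 1/(μ−λ) = 1/(7.44 − 2.73) = 1/4.71 = 0.2123 hr

Final: 0.2123 hr


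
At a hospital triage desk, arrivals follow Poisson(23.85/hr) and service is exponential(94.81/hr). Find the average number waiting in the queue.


ρ = 23.85/94.81 = 0.2516
Lq = ρ²/(1−ρ) = 0.06328/0.7484 = 0.08455

Final: 0.08455


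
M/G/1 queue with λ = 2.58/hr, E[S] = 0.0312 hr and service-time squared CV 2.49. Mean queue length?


ρ = λ·E[S] = 2.58·0.0312 = 0.08050
Lq = ρ²(1+C_s²)/(2(1−ρ)) = 0.006480·(1+2.49)/(2·0.9195)
= 0.006480·3.4900/1.8390 = 0.01230

Final: 0.01230


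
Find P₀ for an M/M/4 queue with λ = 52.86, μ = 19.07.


a = λ/μ = 52.86/19.07 = 2.7719; ρ = a/c = 0.6930
Σ_{k=0}^{3} a^k/k! (terms k=0..3) = 1.00000 + 2.77189 + 3.84170 + 3.54959 = 11.16318
Tail: a^4/(4!(1−ρ)) = 59.03450/(24·0.3070) = 8.01158
P₀ = 1/(11.16318 + 8.01158) = 1/19.17476 = 0.052152

Final: 0.052152


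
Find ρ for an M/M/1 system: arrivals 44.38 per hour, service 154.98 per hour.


ρ = λ/μ = 44.38/154.98 = 0.2864

Final: 0.2864


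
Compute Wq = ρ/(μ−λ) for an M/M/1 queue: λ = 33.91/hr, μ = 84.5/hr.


ρ = 33.91/84.5 = 0.4013
Wq = ρ/(μ−λ) = 0.4013/(84.5 − 33.91) = 0.4013/50.59 = 0.007932 hr

Final: 0.007932 hr


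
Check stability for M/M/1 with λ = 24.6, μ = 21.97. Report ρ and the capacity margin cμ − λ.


Total capacity cμ = 1·21.97 = 21.97/hr
ρ = λ/(cμ) = 24.6/21.97 = 1.1197
Stable ⇔ ρ < 1: NO
Spare capacity = cμ − λ = 21.97 − 24.6 = -2.63/hr

Final: ρ = 1.1197; unstable; margin = -2.63/hr


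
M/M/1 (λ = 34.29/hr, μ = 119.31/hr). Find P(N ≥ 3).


ρ = 34.29/119.31 = 0.2874
P(N ≥ n) = ρ^n = 0.2874^3 = 0.023740

Final: 0.023740


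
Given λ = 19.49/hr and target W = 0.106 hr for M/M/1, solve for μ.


W = 1/(μ−λ) ⇒ μ − λ = 1/W = 1/0.106 = 9.4340
μ = λ + 1/W = 19.49 + 9.4340 = 28.9240 per hr

Final: 28.9240 /hr


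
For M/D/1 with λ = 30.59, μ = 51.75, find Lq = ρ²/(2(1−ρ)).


ρ = 30.59/51.75 = 0.5911
M/D/1: Lq = ρ²/(2(1−ρ)) = 0.3494/(2·0.4089) = 0.42727

Final: 0.42727


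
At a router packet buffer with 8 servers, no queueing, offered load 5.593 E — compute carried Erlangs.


B(8,5.593) = 0.099781 (Erlang-B)
Carried load = a(1 − B) = 5.593·(1 − 0.099781) = 5.593·0.900219 = 5.0349 E

Final: 5.0349 Erlangs


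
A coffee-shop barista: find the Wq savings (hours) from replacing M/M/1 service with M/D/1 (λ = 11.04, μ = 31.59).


ρ = 11.04/31.59 = 0.3495
Wq(M/M/1) = ρ/(μ−λ) = 0.3495/20.55 = 0.01701 hr
Wq(M/D/1) = ρ/(2(μ−λ)) = 0.008503 hr
Savings = 0.01701 − 0.008503 = 0.008503 hr

Final: 0.008503 hr


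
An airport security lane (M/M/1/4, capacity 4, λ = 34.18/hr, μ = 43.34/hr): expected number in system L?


ρ = 34.18/43.34 = 0.7886
L = ρ[1 − (K+1)ρ^K + Kρ^(K+1)] / [(1−ρ)(1−ρ^(K+1))]
Numerator: 0.7886·(1 − 5·0.386841 + 4·0.305081) = 0.225648
Denominator: (0.2114)·(0.694919) = 0.146873
L = 0.225648/0.146873 = 1.5364

Final: 1.5364


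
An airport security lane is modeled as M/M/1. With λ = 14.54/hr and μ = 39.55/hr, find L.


ρ = λ/μ = 14.54/39.55 = 0.3676
L = ρ/(1−ρ) = 0.3676/(1 − 0.3676) = 0.3676/0.6324 = 0.5814

Final: 0.5814


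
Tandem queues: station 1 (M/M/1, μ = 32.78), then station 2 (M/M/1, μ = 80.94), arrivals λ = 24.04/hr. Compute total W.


Each node sees arrival rate λ = 24.04/hr (tandem ⇒ throughput preserved).
W₁ = 1/(μ₁−λ) = 1/(32.78−24.04) = 0.11442 hr
W₂ = 1/(μ₂−λ) = 1/(80.94−24.04) = 0.01757 hr
W_total = W₁ + W₂ = 0.11442 + 0.01757 = 0.13199 hr

Final: 0.13199 hr


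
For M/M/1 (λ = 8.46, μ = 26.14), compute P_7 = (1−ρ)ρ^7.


ρ = 8.46/26.14 = 0.3236
P_n = (1−ρ)·ρ^n = (1 − 0.3236)·0.3236^7 = 0.6764·0.0003719 = 0.0002516

Final: 0.0002516


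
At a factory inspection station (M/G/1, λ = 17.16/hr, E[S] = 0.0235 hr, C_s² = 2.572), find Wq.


ρ = λ·E[S] = 17.16·0.0235 = 0.4033
E[S²] = E[S]²(1+C_s²) = 0.0235²·(1+2.572) = 0.001973
Wq = λ·E[S²]/(2(1−ρ)) = 17.16·0.001973/(2·0.5967) = 0.02836 hr

Final: 0.02836 hr


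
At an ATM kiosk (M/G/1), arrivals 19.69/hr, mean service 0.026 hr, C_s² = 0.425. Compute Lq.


ρ = λ·E[S] = 19.69·0.026 = 0.5119
Lq = ρ²(1+C_s²)/(2(1−ρ)) = 0.2621·(1+0.425)/(2·0.4881)
= 0.2621·1.4250/0.9761 = 0.38260

Final: 0.38260


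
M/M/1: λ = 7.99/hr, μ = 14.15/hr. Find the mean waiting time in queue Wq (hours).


ρ = 7.99/14.15 = 0.5647
Wq = ρ/(μ−λ) = 0.5647/(14.15 − 7.99) = 0.5647/6.16 = 0.09167 hr

Final: 0.09167 hr


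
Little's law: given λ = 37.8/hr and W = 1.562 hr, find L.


L = λW = 37.8·1.562 = 59.0436

Final: 59.0436


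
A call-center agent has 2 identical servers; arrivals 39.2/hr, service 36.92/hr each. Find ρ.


ρ = λ/(cμ) = 39.2/(2·36.92) = 39.2/73.84 = 0.5309

Final: 0.5309


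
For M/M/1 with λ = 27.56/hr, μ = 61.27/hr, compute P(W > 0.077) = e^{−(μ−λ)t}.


W ~ Exponential(μ−λ) for M/M/1.
μ − λ = 61.27 − 27.56 = 33.7100
P(W > t) = e^{−(μ−λ)t} = e^{−2.5957} = 0.074596

Final: 0.074596


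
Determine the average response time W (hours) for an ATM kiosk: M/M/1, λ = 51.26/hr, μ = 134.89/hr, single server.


W = 1/(μ−λ) = 1/(134.89 − 51.26) = 1/83.63 = 0.01196 hr

Final: 0.01196 hr


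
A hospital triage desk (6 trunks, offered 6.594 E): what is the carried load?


B(6,6.594) = 0.305311 (Erlang-B)
Carried load = a(1 − B) = 6.594·(1 − 0.305311) = 6.594·0.694689 = 4.5808 E

Final: 4.5808 Erlangs


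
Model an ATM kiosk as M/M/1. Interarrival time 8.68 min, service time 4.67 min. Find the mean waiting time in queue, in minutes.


λ = 60/8.68 = 6.9124 /hr
μ = 60/4.67 = 12.8480 /hr
ρ = λ/μ = 6.9124/12.8480 = 0.5380
Wq = ρ/(μ−λ) = 0.5380/(12.8480−6.9124) = 0.09064 hr
In minutes: 0.09064·60 = 5.439 min

Final: 5.439 min


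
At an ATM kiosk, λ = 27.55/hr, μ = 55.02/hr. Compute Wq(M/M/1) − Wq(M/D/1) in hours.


ρ = 27.55/55.02 = 0.5007
Wq(M/M/1) = ρ/(μ−λ) = 0.5007/27.47 = 0.01823 hr
Wq(M/D/1) = ρ/(2(μ−λ)) = 0.009114 hr
Savings = 0.01823 − 0.009114 = 0.009114 hr

Final: 0.009114 hr
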